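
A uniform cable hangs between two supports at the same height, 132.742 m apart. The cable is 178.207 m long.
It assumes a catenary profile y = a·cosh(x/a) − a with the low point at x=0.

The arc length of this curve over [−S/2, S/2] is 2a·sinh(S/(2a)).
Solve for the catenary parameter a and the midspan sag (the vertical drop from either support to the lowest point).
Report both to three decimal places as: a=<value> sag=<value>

a=48.511 sag=52.942

seed: a₀ = √(S³/(24(L−S))) = √(132.742³/(24·45.465)) = 46.298649
iter 1: u=1.433541  f(a)=+4.907e+00  f'(a)=-2.398e+00  a ← 46.298649 − (+4.907e+00/-2.398e+00) = 48.344555
iter 2: u=1.372874  f(a)=+3.440e-01  f'(a)=-2.073e+00  a ← 48.344555 − (+3.440e-01/-2.073e+00) = 48.510506
iter 3: u=1.368178  f(a)=+1.972e-03  f'(a)=-2.049e+00  a ← 48.510506 − (+1.972e-03/-2.049e+00) = 48.511469
iter 4: u=1.368151  f(a)=+6.567e-08  f'(a)=-2.049e+00  a ← 48.511469 − (+6.567e-08/-2.049e+00) = 48.511469
iter 5: u=1.368151  f(a)=+0.000e+00  f'(a)=-2.049e+00  a ← 48.511469 − (+0.000e+00/-2.049e+00) = 48.511469
converged: |Δa| < 1e-12 after 5 iterations
sag = a·(cosh(S/(2a)) − 1) = 48.511469·(cosh(1.368151) − 1) = 52.941951
T_max/T_min = cosh(S/(2a)) = 2.091329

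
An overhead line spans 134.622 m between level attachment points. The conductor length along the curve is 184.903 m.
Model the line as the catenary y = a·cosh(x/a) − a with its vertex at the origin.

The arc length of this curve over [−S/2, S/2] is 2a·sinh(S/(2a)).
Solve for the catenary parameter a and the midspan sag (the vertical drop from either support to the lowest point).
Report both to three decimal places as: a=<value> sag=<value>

a=47.294 sag=56.552

seed: a₀ = √(S³/(24(L−S))) = √(134.622³/(24·50.281)) = 44.964160
iter 1: u=1.496992  f(a)=+5.944e+00  f'(a)=-2.780e+00  a ← 44.964160 − (+5.944e+00/-2.780e+00) = 47.102707
iter 2: u=1.429026  f(a)=+4.504e-01  f'(a)=-2.373e+00  a ← 47.102707 − (+4.504e-01/-2.373e+00) = 47.292508
iter 3: u=1.423291  f(a)=+3.054e-03  f'(a)=-2.341e+00  a ← 47.292508 − (+3.054e-03/-2.341e+00) = 47.293813
iter 4: u=1.423252  f(a)=+1.425e-07  f'(a)=-2.341e+00  a ← 47.293813 − (+1.425e-07/-2.341e+00) = 47.293813
iter 5: u=1.423252  f(a)=+0.000e+00  f'(a)=-2.341e+00  a ← 47.293813 − (+0.000e+00/-2.341e+00) = 47.293813
converged: |Δa| < 1e-12 after 5 iterations
sag = a·(cosh(S/(2a)) − 1) = 47.293813·(cosh(1.423252) − 1) = 56.552153
T_max/T_min = cosh(S/(2a)) = 2.195762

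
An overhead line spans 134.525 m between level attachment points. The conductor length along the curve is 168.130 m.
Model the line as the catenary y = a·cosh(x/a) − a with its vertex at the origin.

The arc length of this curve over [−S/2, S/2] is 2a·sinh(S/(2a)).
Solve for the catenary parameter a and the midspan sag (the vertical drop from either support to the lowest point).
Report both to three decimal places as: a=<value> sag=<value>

seed: a₀ = √(S³/(24(L−S))) = √(134.525³/(24·33.605)) = 54.941047
iter 1: u=1.224267  f(a)=+2.610e+00  f'(a)=-1.417e+00  a ← 54.941047 − (+2.610e+00/-1.417e+00) = 56.783408
iter 2: u=1.184545  f(a)=+1.370e-01  f'(a)=-1.272e+00  a ← 56.783408 − (+1.370e-01/-1.272e+00) = 56.891185
iter 3: u=1.182301  f(a)=+4.241e-04  f'(a)=-1.264e+00  a ← 56.891185 − (+4.241e-04/-1.264e+00) = 56.891520
iter 4: u=1.182294  f(a)=+4.089e-09  f'(a)=-1.264e+00  a ← 56.891520 − (+4.089e-09/-1.264e+00) = 56.891520
iter 5: u=1.182294  f(a)=+2.842e-14  f'(a)=-1.264e+00  a ← 56.891520 − (+2.842e-14/-1.264e+00) = 56.891520
converged: |Δa| < 1e-12 after 5 iterations
sag = a·(cosh(S/(2a)) − 1) = 56.891520·(cosh(1.182294) − 1) = 44.614978
T_max/T_min = cosh(S/(2a)) = 1.784211

a=56.892 sag=44.615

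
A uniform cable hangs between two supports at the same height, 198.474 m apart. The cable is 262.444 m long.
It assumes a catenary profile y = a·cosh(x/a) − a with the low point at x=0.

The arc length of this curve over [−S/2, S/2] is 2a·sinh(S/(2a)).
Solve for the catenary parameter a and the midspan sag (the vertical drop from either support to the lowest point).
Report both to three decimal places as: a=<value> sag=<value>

seed: a₀ = √(S³/(24(L−S))) = √(198.474³/(24·63.970)) = 71.361117
iter 1: u=1.390631  f(a)=+6.478e+00  f'(a)=-2.164e+00  a ← 71.361117 − (+6.478e+00/-2.164e+00) = 74.354123
iter 2: u=1.334654  f(a)=+4.298e-01  f'(a)=-1.886e+00  a ← 74.354123 − (+4.298e-01/-1.886e+00) = 74.582055
iter 3: u=1.330575  f(a)=+2.190e-03  f'(a)=-1.867e+00  a ← 74.582055 − (+2.190e-03/-1.867e+00) = 74.583228
iter 4: u=1.330554  f(a)=+5.749e-08  f'(a)=-1.867e+00  a ← 74.583228 − (+5.749e-08/-1.867e+00) = 74.583228
iter 5: u=1.330554  f(a)=+0.000e+00  f'(a)=-1.867e+00  a ← 74.583228 − (+0.000e+00/-1.867e+00) = 74.583228
converged: |Δa| < 1e-12 after 5 iterations
sag = a·(cosh(S/(2a)) − 1) = 74.583228·(cosh(1.330554) − 1) = 76.353418
T_max/T_min = cosh(S/(2a)) = 2.023734

a=74.583 sag=76.353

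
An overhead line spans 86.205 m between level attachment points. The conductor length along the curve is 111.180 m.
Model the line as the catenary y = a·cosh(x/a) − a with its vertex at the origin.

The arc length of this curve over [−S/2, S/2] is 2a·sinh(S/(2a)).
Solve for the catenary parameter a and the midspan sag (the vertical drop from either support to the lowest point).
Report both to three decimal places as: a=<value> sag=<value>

a=34.027 sag=31.150

seed: a₀ = √(S³/(24(L−S))) = √(86.205³/(24·24.975)) = 32.691912
iter 1: u=1.318445  f(a)=+2.263e+00  f'(a)=-1.811e+00  a ← 32.691912 − (+2.263e+00/-1.811e+00) = 33.941684
iter 2: u=1.269899  f(a)=+1.362e-01  f'(a)=-1.598e+00  a ← 33.941684 − (+1.362e-01/-1.598e+00) = 34.026904
iter 3: u=1.266718  f(a)=+5.637e-04  f'(a)=-1.585e+00  a ← 34.026904 − (+5.637e-04/-1.585e+00) = 34.027260
iter 4: u=1.266705  f(a)=+9.741e-09  f'(a)=-1.585e+00  a ← 34.027260 − (+9.741e-09/-1.585e+00) = 34.027260
iter 5: u=1.266705  f(a)=+1.421e-14  f'(a)=-1.585e+00  a ← 34.027260 − (+1.421e-14/-1.585e+00) = 34.027260
converged: |Δa| < 1e-12 after 5 iterations
sag = a·(cosh(S/(2a)) − 1) = 34.027260·(cosh(1.266705) − 1) = 31.150209
T_max/T_min = cosh(S/(2a)) = 1.915449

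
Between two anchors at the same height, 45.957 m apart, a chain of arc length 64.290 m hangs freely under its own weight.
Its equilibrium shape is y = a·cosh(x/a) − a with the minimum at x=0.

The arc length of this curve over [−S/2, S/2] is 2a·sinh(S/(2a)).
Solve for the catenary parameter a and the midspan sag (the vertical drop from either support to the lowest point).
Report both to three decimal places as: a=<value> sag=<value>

a=15.671 sag=20.091

seed: a₀ = √(S³/(24(L−S))) = √(45.957³/(24·18.333)) = 14.852690
iter 1: u=1.547093  f(a)=+2.323e+00  f'(a)=-3.112e+00  a ← 14.852690 − (+2.323e+00/-3.112e+00) = 15.599168
iter 2: u=1.473059  f(a)=+1.866e-01  f'(a)=-2.631e+00  a ← 15.599168 − (+1.866e-01/-2.631e+00) = 15.670115
iter 3: u=1.466390  f(a)=+1.437e-03  f'(a)=-2.590e+00  a ← 15.670115 − (+1.437e-03/-2.590e+00) = 15.670670
iter 4: u=1.466338  f(a)=+8.662e-08  f'(a)=-2.590e+00  a ← 15.670670 − (+8.662e-08/-2.590e+00) = 15.670670
iter 5: u=1.466338  f(a)=+0.000e+00  f'(a)=-2.590e+00  a ← 15.670670 − (+0.000e+00/-2.590e+00) = 15.670670
converged: |Δa| < 1e-12 after 5 iterations
sag = a·(cosh(S/(2a)) − 1) = 15.670670·(cosh(1.466338) − 1) = 20.090635
T_max/T_min = cosh(S/(2a)) = 2.282053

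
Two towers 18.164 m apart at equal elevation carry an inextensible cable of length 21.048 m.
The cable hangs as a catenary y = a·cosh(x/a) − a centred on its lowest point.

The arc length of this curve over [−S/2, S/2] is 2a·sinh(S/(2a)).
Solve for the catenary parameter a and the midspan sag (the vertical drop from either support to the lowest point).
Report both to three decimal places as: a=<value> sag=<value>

a=9.519 sag=4.671

seed: a₀ = √(S³/(24(L−S))) = √(18.164³/(24·2.884)) = 9.304949
iter 1: u=0.976040  f(a)=+1.405e-01  f'(a)=-6.810e-01  a ← 9.304949 − (+1.405e-01/-6.810e-01) = 9.511312
iter 2: u=0.954863  f(a)=+4.811e-03  f'(a)=-6.351e-01  a ← 9.511312 − (+4.811e-03/-6.351e-01) = 9.518888
iter 3: u=0.954103  f(a)=+6.081e-06  f'(a)=-6.335e-01  a ← 9.518888 − (+6.081e-06/-6.335e-01) = 9.518897
iter 4: u=0.954102  f(a)=+9.745e-12  f'(a)=-6.335e-01  a ← 9.518897 − (+9.745e-12/-6.335e-01) = 9.518897
iter 5: u=0.954102  f(a)=+0.000e+00  f'(a)=-6.335e-01  a ← 9.518897 − (+0.000e+00/-6.335e-01) = 9.518897
converged: |Δa| < 1e-12 after 5 iterations
sag = a·(cosh(S/(2a)) − 1) = 9.518897·(cosh(0.954102) − 1) = 4.671380
T_max/T_min = cosh(S/(2a)) = 1.490748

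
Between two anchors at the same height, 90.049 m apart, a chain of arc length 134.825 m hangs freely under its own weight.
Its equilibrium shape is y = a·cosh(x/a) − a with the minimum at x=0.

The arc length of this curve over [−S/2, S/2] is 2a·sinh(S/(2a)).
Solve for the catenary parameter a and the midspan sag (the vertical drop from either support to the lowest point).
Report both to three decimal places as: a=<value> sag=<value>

seed: a₀ = √(S³/(24(L−S))) = √(90.049³/(24·44.776)) = 26.066941
iter 1: u=1.727264  f(a)=+7.174e+00  f'(a)=-4.576e+00  a ← 26.066941 − (+7.174e+00/-4.576e+00) = 27.634731
iter 2: u=1.629272  f(a)=+6.982e-01  f'(a)=-3.725e+00  a ← 27.634731 − (+6.982e-01/-3.725e+00) = 27.822169
iter 3: u=1.618296  f(a)=+8.187e-03  f'(a)=-3.638e+00  a ← 27.822169 − (+8.187e-03/-3.638e+00) = 27.824420
iter 4: u=1.618165  f(a)=+1.155e-06  f'(a)=-3.637e+00  a ← 27.824420 − (+1.155e-06/-3.637e+00) = 27.824420
iter 5: u=1.618165  f(a)=+0.000e+00  f'(a)=-3.637e+00  a ← 27.824420 − (+0.000e+00/-3.637e+00) = 27.824420
converged: |Δa| < 1e-12 after 5 iterations
sag = a·(cosh(S/(2a)) − 1) = 27.824420·(cosh(1.618165) − 1) = 45.104611
T_max/T_min = cosh(S/(2a)) = 2.621044

a=27.824 sag=45.105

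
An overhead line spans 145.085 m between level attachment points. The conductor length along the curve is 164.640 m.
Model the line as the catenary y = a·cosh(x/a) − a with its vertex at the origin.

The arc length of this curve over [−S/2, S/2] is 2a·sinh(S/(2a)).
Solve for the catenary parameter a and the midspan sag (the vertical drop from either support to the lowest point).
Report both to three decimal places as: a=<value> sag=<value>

a=82.250 sag=34.119

seed: a₀ = √(S³/(24(L−S))) = √(145.085³/(24·19.555)) = 80.667619
iter 1: u=0.899277  f(a)=+8.061e-01  f'(a)=-5.252e-01  a ← 80.667619 − (+8.061e-01/-5.252e-01) = 82.202506
iter 2: u=0.882485  f(a)=+2.358e-02  f'(a)=-4.949e-01  a ← 82.202506 − (+2.358e-02/-4.949e-01) = 82.250160
iter 3: u=0.881974  f(a)=+2.153e-05  f'(a)=-4.940e-01  a ← 82.250160 − (+2.153e-05/-4.940e-01) = 82.250203
iter 4: u=0.881974  f(a)=+1.802e-11  f'(a)=-4.940e-01  a ← 82.250203 − (+1.802e-11/-4.940e-01) = 82.250203
converged: |Δa| < 1e-12 after 4 iterations
sag = a·(cosh(S/(2a)) − 1) = 82.250203·(cosh(0.881974) − 1) = 34.118514
T_max/T_min = cosh(S/(2a)) = 1.414814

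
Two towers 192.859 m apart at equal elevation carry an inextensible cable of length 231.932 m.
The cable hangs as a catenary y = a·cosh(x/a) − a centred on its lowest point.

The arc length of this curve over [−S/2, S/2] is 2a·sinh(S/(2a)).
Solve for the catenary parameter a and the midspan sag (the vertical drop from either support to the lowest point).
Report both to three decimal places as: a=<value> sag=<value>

seed: a₀ = √(S³/(24(L−S))) = √(192.859³/(24·39.073)) = 87.461288
iter 1: u=1.102539  f(a)=+2.445e+00  f'(a)=-1.007e+00  a ← 87.461288 − (+2.445e+00/-1.007e+00) = 89.889218
iter 2: u=1.072759  f(a)=+1.055e-01  f'(a)=-9.217e-01  a ← 89.889218 − (+1.055e-01/-9.217e-01) = 90.003675
iter 3: u=1.071395  f(a)=+2.161e-04  f'(a)=-9.180e-01  a ← 90.003675 − (+2.161e-04/-9.180e-01) = 90.003910
iter 4: u=1.071392  f(a)=+9.105e-10  f'(a)=-9.179e-01  a ← 90.003910 − (+9.105e-10/-9.179e-01) = 90.003910
iter 5: u=1.071392  f(a)=-2.842e-14  f'(a)=-9.179e-01  a ← 90.003910 − (-2.842e-14/-9.179e-01) = 90.003910
converged: |Δa| < 1e-12 after 5 iterations
sag = a·(cosh(S/(2a)) − 1) = 90.003910·(cosh(1.071392) − 1) = 56.791243
T_max/T_min = cosh(S/(2a)) = 1.630986

a=90.004 sag=56.791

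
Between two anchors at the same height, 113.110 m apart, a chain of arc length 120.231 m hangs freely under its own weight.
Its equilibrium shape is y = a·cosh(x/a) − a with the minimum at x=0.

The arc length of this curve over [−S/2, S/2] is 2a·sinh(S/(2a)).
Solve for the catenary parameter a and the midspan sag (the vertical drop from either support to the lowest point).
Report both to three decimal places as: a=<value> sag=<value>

seed: a₀ = √(S³/(24(L−S))) = √(113.110³/(24·7.121)) = 92.018551
iter 1: u=0.614604  f(a)=+1.357e-01  f'(a)=-1.607e-01  a ← 92.018551 − (+1.357e-01/-1.607e-01) = 92.863048
iter 2: u=0.609015  f(a)=+1.891e-03  f'(a)=-1.562e-01  a ← 92.863048 − (+1.891e-03/-1.562e-01) = 92.875150
iter 3: u=0.608936  f(a)=+3.786e-07  f'(a)=-1.562e-01  a ← 92.875150 − (+3.786e-07/-1.562e-01) = 92.875152
iter 4: u=0.608936  f(a)=+1.421e-14  f'(a)=-1.562e-01  a ← 92.875152 − (+1.421e-14/-1.562e-01) = 92.875152
converged: |Δa| < 1e-12 after 4 iterations
sag = a·(cosh(S/(2a)) − 1) = 92.875152·(cosh(0.608936) − 1) = 17.757877
T_max/T_min = cosh(S/(2a)) = 1.191202

a=92.875 sag=17.758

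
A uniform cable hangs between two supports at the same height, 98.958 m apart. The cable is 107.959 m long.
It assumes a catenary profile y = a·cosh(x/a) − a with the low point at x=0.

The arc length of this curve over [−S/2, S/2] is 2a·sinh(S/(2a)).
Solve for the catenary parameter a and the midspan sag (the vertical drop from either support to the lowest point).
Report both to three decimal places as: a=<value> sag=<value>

seed: a₀ = √(S³/(24(L−S))) = √(98.958³/(24·9.001)) = 66.976949
iter 1: u=0.738747  f(a)=+2.488e-01  f'(a)=-2.837e-01  a ← 66.976949 − (+2.488e-01/-2.837e-01) = 67.853922
iter 2: u=0.729199  f(a)=+4.972e-03  f'(a)=-2.725e-01  a ← 67.853922 − (+4.972e-03/-2.725e-01) = 67.872166
iter 3: u=0.729003  f(a)=+2.074e-06  f'(a)=-2.723e-01  a ← 67.872166 − (+2.074e-06/-2.723e-01) = 67.872174
iter 4: u=0.729003  f(a)=+3.837e-13  f'(a)=-2.723e-01  a ← 67.872174 − (+3.837e-13/-2.723e-01) = 67.872174
converged: |Δa| < 1e-12 after 4 iterations
sag = a·(cosh(S/(2a)) − 1) = 67.872174·(cosh(0.729003) − 1) = 18.848172
T_max/T_min = cosh(S/(2a)) = 1.277701

a=67.872 sag=18.848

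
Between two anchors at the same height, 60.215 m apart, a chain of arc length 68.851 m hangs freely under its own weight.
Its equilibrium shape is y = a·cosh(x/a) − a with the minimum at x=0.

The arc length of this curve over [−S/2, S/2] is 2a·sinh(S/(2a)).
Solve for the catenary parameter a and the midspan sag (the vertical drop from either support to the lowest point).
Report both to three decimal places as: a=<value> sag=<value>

seed: a₀ = √(S³/(24(L−S))) = √(60.215³/(24·8.636)) = 32.456008
iter 1: u=0.927640  f(a)=+3.793e-01  f'(a)=-5.794e-01  a ← 32.456008 − (+3.793e-01/-5.794e-01) = 33.110619
iter 2: u=0.909300  f(a)=+1.178e-02  f'(a)=-5.439e-01  a ← 33.110619 − (+1.178e-02/-5.439e-01) = 33.132275
iter 3: u=0.908706  f(a)=+1.217e-05  f'(a)=-5.428e-01  a ← 33.132275 − (+1.217e-05/-5.428e-01) = 33.132297
iter 4: u=0.908705  f(a)=+1.300e-11  f'(a)=-5.428e-01  a ← 33.132297 − (+1.300e-11/-5.428e-01) = 33.132297
converged: |Δa| < 1e-12 after 4 iterations
sag = a·(cosh(S/(2a)) − 1) = 33.132297·(cosh(0.908705) − 1) = 14.647031
T_max/T_min = cosh(S/(2a)) = 1.442077

a=33.132 sag=14.647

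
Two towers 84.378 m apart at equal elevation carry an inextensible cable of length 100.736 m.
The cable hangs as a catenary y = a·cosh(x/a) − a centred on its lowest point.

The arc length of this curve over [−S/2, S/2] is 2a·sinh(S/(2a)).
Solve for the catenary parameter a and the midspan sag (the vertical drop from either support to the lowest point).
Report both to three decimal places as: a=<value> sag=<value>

seed: a₀ = √(S³/(24(L−S))) = √(84.378³/(24·16.358)) = 39.117683
iter 1: u=1.078515  f(a)=+9.782e-01  f'(a)=-9.378e-01  a ← 39.117683 − (+9.782e-01/-9.378e-01) = 40.160757
iter 2: u=1.050503  f(a)=+4.049e-02  f'(a)=-8.616e-01  a ← 40.160757 − (+4.049e-02/-8.616e-01) = 40.207752
iter 3: u=1.049275  f(a)=+7.601e-05  f'(a)=-8.583e-01  a ← 40.207752 − (+7.601e-05/-8.583e-01) = 40.207840
iter 4: u=1.049273  f(a)=+2.690e-10  f'(a)=-8.583e-01  a ← 40.207840 − (+2.690e-10/-8.583e-01) = 40.207840
iter 5: u=1.049273  f(a)=-1.421e-14  f'(a)=-8.583e-01  a ← 40.207840 − (-1.421e-14/-8.583e-01) = 40.207840
converged: |Δa| < 1e-12 after 5 iterations
sag = a·(cosh(S/(2a)) − 1) = 40.207840·(cosh(1.049273) − 1) = 24.240634
T_max/T_min = cosh(S/(2a)) = 1.602883

a=40.208 sag=24.241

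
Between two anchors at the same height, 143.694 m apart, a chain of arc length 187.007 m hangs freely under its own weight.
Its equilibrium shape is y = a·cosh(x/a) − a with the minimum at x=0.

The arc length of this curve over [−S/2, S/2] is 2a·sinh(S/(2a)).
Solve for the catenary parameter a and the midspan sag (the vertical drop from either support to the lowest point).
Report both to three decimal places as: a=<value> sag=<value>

a=55.690 sag=53.141

seed: a₀ = √(S³/(24(L−S))) = √(143.694³/(24·43.313)) = 53.424836
iter 1: u=1.344824  f(a)=+4.090e+00  f'(a)=-1.934e+00  a ← 53.424836 − (+4.090e+00/-1.934e+00) = 55.539124
iter 2: u=1.293629  f(a)=+2.553e-01  f'(a)=-1.700e+00  a ← 55.539124 − (+2.553e-01/-1.700e+00) = 55.689334
iter 3: u=1.290139  f(a)=+1.142e-03  f'(a)=-1.684e+00  a ← 55.689334 − (+1.142e-03/-1.684e+00) = 55.690012
iter 4: u=1.290124  f(a)=+2.305e-08  f'(a)=-1.684e+00  a ← 55.690012 − (+2.305e-08/-1.684e+00) = 55.690012
iter 5: u=1.290124  f(a)=-2.842e-14  f'(a)=-1.684e+00  a ← 55.690012 − (-2.842e-14/-1.684e+00) = 55.690012
converged: |Δa| < 1e-12 after 5 iterations
sag = a·(cosh(S/(2a)) − 1) = 55.690012·(cosh(1.290124) − 1) = 53.141426
T_max/T_min = cosh(S/(2a)) = 1.954236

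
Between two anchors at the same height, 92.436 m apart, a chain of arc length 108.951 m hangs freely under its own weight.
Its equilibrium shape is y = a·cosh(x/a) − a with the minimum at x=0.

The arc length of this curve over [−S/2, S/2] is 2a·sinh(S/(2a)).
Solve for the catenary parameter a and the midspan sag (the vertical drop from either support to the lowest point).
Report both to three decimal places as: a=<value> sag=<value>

seed: a₀ = √(S³/(24(L−S))) = √(92.436³/(24·16.515)) = 44.639241
iter 1: u=1.035367  f(a)=+9.081e-01  f'(a)=-8.223e-01  a ← 44.639241 − (+9.081e-01/-8.223e-01) = 45.743546
iter 2: u=1.010372  f(a)=+3.479e-02  f'(a)=-7.604e-01  a ← 45.743546 − (+3.479e-02/-7.604e-01) = 45.789297
iter 3: u=1.009363  f(a)=+5.557e-05  f'(a)=-7.580e-01  a ← 45.789297 − (+5.557e-05/-7.580e-01) = 45.789371
iter 4: u=1.009361  f(a)=+1.422e-10  f'(a)=-7.580e-01  a ← 45.789371 − (+1.422e-10/-7.580e-01) = 45.789371
iter 5: u=1.009361  f(a)=+2.842e-14  f'(a)=-7.580e-01  a ← 45.789371 − (+2.842e-14/-7.580e-01) = 45.789371
converged: |Δa| < 1e-12 after 5 iterations
sag = a·(cosh(S/(2a)) − 1) = 45.789371·(cosh(1.009361) − 1) = 25.374149
T_max/T_min = cosh(S/(2a)) = 1.554149

a=45.789 sag=25.374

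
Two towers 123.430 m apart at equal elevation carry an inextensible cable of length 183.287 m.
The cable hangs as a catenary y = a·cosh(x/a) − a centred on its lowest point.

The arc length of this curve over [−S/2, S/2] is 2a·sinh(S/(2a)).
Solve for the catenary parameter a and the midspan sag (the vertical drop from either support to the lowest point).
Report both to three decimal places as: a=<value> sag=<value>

a=38.564 sag=60.863

seed: a₀ = √(S³/(24(L−S))) = √(123.430³/(24·59.857)) = 36.179953
iter 1: u=1.705779  f(a)=+9.337e+00  f'(a)=-4.377e+00  a ← 36.179953 − (+9.337e+00/-4.377e+00) = 38.312934
iter 2: u=1.610814  f(a)=+8.894e-01  f'(a)=-3.580e+00  a ← 38.312934 − (+8.894e-01/-3.580e+00) = 38.561377
iter 3: u=1.600436  f(a)=+9.945e-03  f'(a)=-3.500e+00  a ← 38.561377 − (+9.945e-03/-3.500e+00) = 38.564219
iter 4: u=1.600318  f(a)=+1.275e-06  f'(a)=-3.499e+00  a ← 38.564219 − (+1.275e-06/-3.499e+00) = 38.564219
iter 5: u=1.600318  f(a)=+2.842e-14  f'(a)=-3.499e+00  a ← 38.564219 − (+2.842e-14/-3.499e+00) = 38.564219
converged: |Δa| < 1e-12 after 5 iterations
sag = a·(cosh(S/(2a)) − 1) = 38.564219·(cosh(1.600318) − 1) = 60.862790
T_max/T_min = cosh(S/(2a)) = 2.578219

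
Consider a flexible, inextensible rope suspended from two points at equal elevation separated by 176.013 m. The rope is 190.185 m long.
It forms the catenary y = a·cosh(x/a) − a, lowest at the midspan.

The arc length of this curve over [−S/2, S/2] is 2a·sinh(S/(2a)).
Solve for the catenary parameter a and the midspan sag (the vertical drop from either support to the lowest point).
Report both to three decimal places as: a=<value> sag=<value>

seed: a₀ = √(S³/(24(L−S))) = √(176.013³/(24·14.172)) = 126.618139
iter 1: u=0.695054  f(a)=+3.463e-01  f'(a)=-2.349e-01  a ← 126.618139 − (+3.463e-01/-2.349e-01) = 128.092608
iter 2: u=0.687054  f(a)=+6.142e-03  f'(a)=-2.266e-01  a ← 128.092608 − (+6.142e-03/-2.266e-01) = 128.119713
iter 3: u=0.686908  f(a)=+2.009e-06  f'(a)=-2.264e-01  a ← 128.119713 − (+2.009e-06/-2.264e-01) = 128.119722
iter 4: u=0.686908  f(a)=+2.274e-13  f'(a)=-2.264e-01  a ← 128.119722 − (+2.274e-13/-2.264e-01) = 128.119722
converged: |Δa| < 1e-12 after 4 iterations
sag = a·(cosh(S/(2a)) − 1) = 128.119722·(cosh(0.686908) − 1) = 31.433550
T_max/T_min = cosh(S/(2a)) = 1.245345

a=128.120 sag=31.434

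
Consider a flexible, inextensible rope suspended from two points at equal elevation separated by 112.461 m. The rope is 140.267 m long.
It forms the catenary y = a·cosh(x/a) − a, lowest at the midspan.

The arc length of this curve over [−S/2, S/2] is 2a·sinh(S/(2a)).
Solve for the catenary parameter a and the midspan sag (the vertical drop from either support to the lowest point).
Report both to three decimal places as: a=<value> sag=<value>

seed: a₀ = √(S³/(24(L−S))) = √(112.461³/(24·27.806)) = 46.166615
iter 1: u=1.217991  f(a)=+2.137e+00  f'(a)=-1.393e+00  a ← 46.166615 − (+2.137e+00/-1.393e+00) = 47.700600
iter 2: u=1.178822  f(a)=+1.111e-01  f'(a)=-1.252e+00  a ← 47.700600 − (+1.111e-01/-1.252e+00) = 47.789390
iter 3: u=1.176631  f(a)=+3.370e-04  f'(a)=-1.244e+00  a ← 47.789390 − (+3.370e-04/-1.244e+00) = 47.789661
iter 4: u=1.176625  f(a)=+3.120e-09  f'(a)=-1.244e+00  a ← 47.789661 − (+3.120e-09/-1.244e+00) = 47.789661
iter 5: u=1.176625  f(a)=+2.842e-14  f'(a)=-1.244e+00  a ← 47.789661 − (+2.842e-14/-1.244e+00) = 47.789661
converged: |Δa| < 1e-12 after 5 iterations
sag = a·(cosh(S/(2a)) − 1) = 47.789661·(cosh(1.176625) − 1) = 37.078234
T_max/T_min = cosh(S/(2a)) = 1.775863

a=47.790 sag=37.078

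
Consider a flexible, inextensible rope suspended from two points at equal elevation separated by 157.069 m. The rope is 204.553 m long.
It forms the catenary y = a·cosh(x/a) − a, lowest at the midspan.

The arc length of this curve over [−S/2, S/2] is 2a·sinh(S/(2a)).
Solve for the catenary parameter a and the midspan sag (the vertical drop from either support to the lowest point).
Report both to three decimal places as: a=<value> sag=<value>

seed: a₀ = √(S³/(24(L−S))) = √(157.069³/(24·47.484)) = 58.311800
iter 1: u=1.346803  f(a)=+4.497e+00  f'(a)=-1.944e+00  a ← 58.311800 − (+4.497e+00/-1.944e+00) = 60.625408
iter 2: u=1.295406  f(a)=+2.815e-01  f'(a)=-1.707e+00  a ← 60.625408 − (+2.815e-01/-1.707e+00) = 60.790281
iter 3: u=1.291892  f(a)=+1.266e-03  f'(a)=-1.692e+00  a ← 60.790281 − (+1.266e-03/-1.692e+00) = 60.791029
iter 4: u=1.291876  f(a)=+2.585e-08  f'(a)=-1.692e+00  a ← 60.791029 − (+2.585e-08/-1.692e+00) = 60.791029
iter 5: u=1.291876  f(a)=+0.000e+00  f'(a)=-1.692e+00  a ← 60.791029 − (+0.000e+00/-1.692e+00) = 60.791029
converged: |Δa| < 1e-12 after 5 iterations
sag = a·(cosh(S/(2a)) − 1) = 60.791029·(cosh(1.291876) − 1) = 58.188094
T_max/T_min = cosh(S/(2a)) = 1.957182

a=60.791 sag=58.188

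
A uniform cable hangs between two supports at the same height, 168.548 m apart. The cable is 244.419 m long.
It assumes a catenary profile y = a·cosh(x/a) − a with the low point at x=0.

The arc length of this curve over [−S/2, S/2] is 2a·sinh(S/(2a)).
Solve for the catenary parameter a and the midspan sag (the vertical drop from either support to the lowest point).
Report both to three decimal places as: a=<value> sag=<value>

a=54.436 sag=79.349

seed: a₀ = √(S³/(24(L−S))) = √(168.548³/(24·75.871)) = 51.279275
iter 1: u=1.643432  f(a)=+1.093e+01  f'(a)=-3.839e+00  a ← 51.279275 − (+1.093e+01/-3.839e+00) = 54.126082
iter 2: u=1.556994  f(a)=+9.762e-01  f'(a)=-3.182e+00  a ← 54.126082 − (+9.762e-01/-3.182e+00) = 54.432916
iter 3: u=1.548218  f(a)=+9.475e-03  f'(a)=-3.120e+00  a ← 54.432916 − (+9.475e-03/-3.120e+00) = 54.435953
iter 4: u=1.548131  f(a)=+9.116e-07  f'(a)=-3.120e+00  a ← 54.435953 − (+9.116e-07/-3.120e+00) = 54.435953
iter 5: u=1.548131  f(a)=-5.684e-14  f'(a)=-3.120e+00  a ← 54.435953 − (-5.684e-14/-3.120e+00) = 54.435953
converged: |Δa| < 1e-12 after 5 iterations
sag = a·(cosh(S/(2a)) − 1) = 54.435953·(cosh(1.548131) − 1) = 79.349079
T_max/T_min = cosh(S/(2a)) = 2.457659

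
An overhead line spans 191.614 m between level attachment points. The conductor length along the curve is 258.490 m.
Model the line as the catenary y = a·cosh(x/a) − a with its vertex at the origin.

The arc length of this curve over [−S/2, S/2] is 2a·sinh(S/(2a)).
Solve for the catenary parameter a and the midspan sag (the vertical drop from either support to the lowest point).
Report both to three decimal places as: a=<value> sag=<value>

seed: a₀ = √(S³/(24(L−S))) = √(191.614³/(24·66.876)) = 66.206418
iter 1: u=1.447095  f(a)=+7.362e+00  f'(a)=-2.476e+00  a ← 66.206418 − (+7.362e+00/-2.476e+00) = 69.179419
iter 2: u=1.384906  f(a)=+5.249e-01  f'(a)=-2.135e+00  a ← 69.179419 − (+5.249e-01/-2.135e+00) = 69.425330
iter 3: u=1.380001  f(a)=+3.122e-03  f'(a)=-2.109e+00  a ← 69.425330 − (+3.122e-03/-2.109e+00) = 69.426810
iter 4: u=1.379971  f(a)=+1.119e-07  f'(a)=-2.109e+00  a ← 69.426810 − (+1.119e-07/-2.109e+00) = 69.426810
iter 5: u=1.379971  f(a)=+0.000e+00  f'(a)=-2.109e+00  a ← 69.426810 − (+0.000e+00/-2.109e+00) = 69.426810
converged: |Δa| < 1e-12 after 5 iterations
sag = a·(cosh(S/(2a)) − 1) = 69.426810·(cosh(1.379971) − 1) = 77.284989
T_max/T_min = cosh(S/(2a)) = 2.113187

a=69.427 sag=77.285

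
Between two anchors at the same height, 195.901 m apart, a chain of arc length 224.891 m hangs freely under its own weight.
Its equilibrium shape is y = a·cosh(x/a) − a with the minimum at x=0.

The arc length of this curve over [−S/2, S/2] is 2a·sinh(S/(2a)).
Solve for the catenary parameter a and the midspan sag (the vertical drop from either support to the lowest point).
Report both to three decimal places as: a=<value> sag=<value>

a=106.183 sag=48.474

seed: a₀ = √(S³/(24(L−S))) = √(195.901³/(24·28.990)) = 103.950181
iter 1: u=0.942283  f(a)=+1.315e+00  f'(a)=-6.089e-01  a ← 103.950181 − (+1.315e+00/-6.089e-01) = 106.109124
iter 2: u=0.923111  f(a)=+4.207e-02  f'(a)=-5.705e-01  a ← 106.109124 − (+4.207e-02/-5.705e-01) = 106.182868
iter 3: u=0.922470  f(a)=+4.624e-05  f'(a)=-5.692e-01  a ← 106.182868 − (+4.624e-05/-5.692e-01) = 106.182949
iter 4: u=0.922469  f(a)=+5.599e-11  f'(a)=-5.692e-01  a ← 106.182949 − (+5.599e-11/-5.692e-01) = 106.182949
converged: |Δa| < 1e-12 after 4 iterations
sag = a·(cosh(S/(2a)) − 1) = 106.182949·(cosh(0.922469) − 1) = 48.474120
T_max/T_min = cosh(S/(2a)) = 1.456515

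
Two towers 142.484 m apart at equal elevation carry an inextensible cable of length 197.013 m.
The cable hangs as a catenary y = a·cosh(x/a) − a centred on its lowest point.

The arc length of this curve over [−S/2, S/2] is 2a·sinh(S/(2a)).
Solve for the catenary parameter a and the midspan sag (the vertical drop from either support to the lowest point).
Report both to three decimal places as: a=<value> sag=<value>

seed: a₀ = √(S³/(24(L−S))) = √(142.484³/(24·54.529)) = 47.014277
iter 1: u=1.515327  f(a)=+6.614e+00  f'(a)=-2.898e+00  a ← 47.014277 − (+6.614e+00/-2.898e+00) = 49.296586
iter 2: u=1.445171  f(a)=+5.121e-01  f'(a)=-2.465e+00  a ← 49.296586 − (+5.121e-01/-2.465e+00) = 49.504340
iter 3: u=1.439106  f(a)=+3.640e-03  f'(a)=-2.430e+00  a ← 49.504340 − (+3.640e-03/-2.430e+00) = 49.505838
iter 4: u=1.439063  f(a)=+1.868e-07  f'(a)=-2.430e+00  a ← 49.505838 − (+1.868e-07/-2.430e+00) = 49.505838
iter 5: u=1.439063  f(a)=+5.684e-14  f'(a)=-2.430e+00  a ← 49.505838 − (+5.684e-14/-2.430e+00) = 49.505838
converged: |Δa| < 1e-12 after 5 iterations
sag = a·(cosh(S/(2a)) − 1) = 49.505838·(cosh(1.439063) − 1) = 60.740970
T_max/T_min = cosh(S/(2a)) = 2.226946

a=49.506 sag=60.741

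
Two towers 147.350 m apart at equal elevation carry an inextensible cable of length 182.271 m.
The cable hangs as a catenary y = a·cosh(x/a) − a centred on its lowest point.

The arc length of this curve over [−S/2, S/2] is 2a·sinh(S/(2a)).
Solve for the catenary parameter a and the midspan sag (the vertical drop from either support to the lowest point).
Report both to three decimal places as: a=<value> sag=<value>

seed: a₀ = √(S³/(24(L−S))) = √(147.350³/(24·34.921)) = 61.784033
iter 1: u=1.192460  f(a)=+2.569e+00  f'(a)=-1.300e+00  a ← 61.784033 − (+2.569e+00/-1.300e+00) = 63.760538
iter 2: u=1.155495  f(a)=+1.284e-01  f'(a)=-1.173e+00  a ← 63.760538 − (+1.284e-01/-1.173e+00) = 63.870047
iter 3: u=1.153514  f(a)=+3.583e-04  f'(a)=-1.166e+00  a ← 63.870047 − (+3.583e-04/-1.166e+00) = 63.870354
iter 4: u=1.153509  f(a)=+2.807e-09  f'(a)=-1.166e+00  a ← 63.870354 − (+2.807e-09/-1.166e+00) = 63.870354
iter 5: u=1.153509  f(a)=-2.842e-14  f'(a)=-1.166e+00  a ← 63.870354 − (-2.842e-14/-1.166e+00) = 63.870354
converged: |Δa| < 1e-12 after 5 iterations
sag = a·(cosh(S/(2a)) − 1) = 63.870354·(cosh(1.153509) − 1) = 47.418017
T_max/T_min = cosh(S/(2a)) = 1.742410

a=63.870 sag=47.418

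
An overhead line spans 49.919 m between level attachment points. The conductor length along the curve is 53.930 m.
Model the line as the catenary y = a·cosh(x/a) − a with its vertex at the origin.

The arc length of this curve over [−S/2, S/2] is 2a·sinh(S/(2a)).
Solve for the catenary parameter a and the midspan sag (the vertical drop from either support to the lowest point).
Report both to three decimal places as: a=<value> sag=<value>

seed: a₀ = √(S³/(24(L−S))) = √(49.919³/(24·4.011)) = 35.947349
iter 1: u=0.694335  f(a)=+9.780e-02  f'(a)=-2.341e-01  a ← 35.947349 − (+9.780e-02/-2.341e-01) = 36.365121
iter 2: u=0.686358  f(a)=+1.731e-03  f'(a)=-2.259e-01  a ← 36.365121 − (+1.731e-03/-2.259e-01) = 36.372785
iter 3: u=0.686214  f(a)=+5.640e-07  f'(a)=-2.257e-01  a ← 36.372785 − (+5.640e-07/-2.257e-01) = 36.372787
iter 4: u=0.686214  f(a)=+7.105e-14  f'(a)=-2.257e-01  a ← 36.372787 − (+7.105e-14/-2.257e-01) = 36.372787
converged: |Δa| < 1e-12 after 4 iterations
sag = a·(cosh(S/(2a)) − 1) = 36.372787·(cosh(0.686214) − 1) = 8.905142
T_max/T_min = cosh(S/(2a)) = 1.244830

a=36.373 sag=8.905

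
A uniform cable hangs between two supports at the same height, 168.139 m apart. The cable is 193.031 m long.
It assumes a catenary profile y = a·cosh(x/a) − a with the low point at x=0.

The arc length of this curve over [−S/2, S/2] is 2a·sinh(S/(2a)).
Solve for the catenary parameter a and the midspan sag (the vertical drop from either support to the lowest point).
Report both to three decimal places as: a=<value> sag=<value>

a=91.117 sag=41.614

seed: a₀ = √(S³/(24(L−S))) = √(168.139³/(24·24.892)) = 89.200476
iter 1: u=0.942478  f(a)=+1.129e+00  f'(a)=-6.093e-01  a ← 89.200476 − (+1.129e+00/-6.093e-01) = 91.053799
iter 2: u=0.923295  f(a)=+3.615e-02  f'(a)=-5.708e-01  a ← 91.053799 − (+3.615e-02/-5.708e-01) = 91.117131
iter 3: u=0.922653  f(a)=+3.977e-05  f'(a)=-5.696e-01  a ← 91.117131 − (+3.977e-05/-5.696e-01) = 91.117200
iter 4: u=0.922652  f(a)=+4.826e-11  f'(a)=-5.696e-01  a ← 91.117200 − (+4.826e-11/-5.696e-01) = 91.117200
converged: |Δa| < 1e-12 after 4 iterations
sag = a·(cosh(S/(2a)) − 1) = 91.117200·(cosh(0.922652) − 1) = 41.614054
T_max/T_min = cosh(S/(2a)) = 1.456709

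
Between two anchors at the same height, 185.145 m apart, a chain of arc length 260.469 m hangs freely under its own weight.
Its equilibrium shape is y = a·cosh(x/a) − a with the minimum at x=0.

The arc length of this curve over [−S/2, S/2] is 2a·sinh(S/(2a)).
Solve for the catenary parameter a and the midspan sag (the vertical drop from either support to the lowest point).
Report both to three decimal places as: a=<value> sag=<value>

seed: a₀ = √(S³/(24(L−S))) = √(185.145³/(24·75.324)) = 59.250999
iter 1: u=1.562379  f(a)=+9.746e+00  f'(a)=-3.220e+00  a ← 59.250999 − (+9.746e+00/-3.220e+00) = 62.277966
iter 2: u=1.486441  f(a)=+7.967e-01  f'(a)=-2.713e+00  a ← 62.277966 − (+7.967e-01/-2.713e+00) = 62.571604
iter 3: u=1.479465  f(a)=+6.370e-03  f'(a)=-2.670e+00  a ← 62.571604 − (+6.370e-03/-2.670e+00) = 62.573990
iter 4: u=1.479409  f(a)=+4.145e-07  f'(a)=-2.670e+00  a ← 62.573990 − (+4.145e-07/-2.670e+00) = 62.573990
iter 5: u=1.479409  f(a)=+0.000e+00  f'(a)=-2.670e+00  a ← 62.573990 − (+0.000e+00/-2.670e+00) = 62.573990
converged: |Δa| < 1e-12 after 5 iterations
sag = a·(cosh(S/(2a)) − 1) = 62.573990·(cosh(1.479409) − 1) = 81.913135
T_max/T_min = cosh(S/(2a)) = 2.309060

a=62.574 sag=81.913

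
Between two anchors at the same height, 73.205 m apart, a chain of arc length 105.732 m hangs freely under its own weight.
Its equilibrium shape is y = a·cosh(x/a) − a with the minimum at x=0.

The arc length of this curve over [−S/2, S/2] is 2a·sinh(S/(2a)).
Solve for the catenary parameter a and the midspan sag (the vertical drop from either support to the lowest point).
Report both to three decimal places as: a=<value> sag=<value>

seed: a₀ = √(S³/(24(L−S))) = √(73.205³/(24·32.527)) = 22.417310
iter 1: u=1.632778  f(a)=+4.621e+00  f'(a)=-3.753e+00  a ← 22.417310 − (+4.621e+00/-3.753e+00) = 23.648706
iter 2: u=1.547759  f(a)=+4.081e-01  f'(a)=-3.117e+00  a ← 23.648706 − (+4.081e-01/-3.117e+00) = 23.779642
iter 3: u=1.539237  f(a)=+3.864e-03  f'(a)=-3.058e+00  a ← 23.779642 − (+3.864e-03/-3.058e+00) = 23.780906
iter 4: u=1.539155  f(a)=+3.536e-07  f'(a)=-3.058e+00  a ← 23.780906 − (+3.536e-07/-3.058e+00) = 23.780906
iter 5: u=1.539155  f(a)=-1.421e-14  f'(a)=-3.058e+00  a ← 23.780906 − (-1.421e-14/-3.058e+00) = 23.780906
converged: |Δa| < 1e-12 after 5 iterations
sag = a·(cosh(S/(2a)) − 1) = 23.780906·(cosh(1.539155) − 1) = 34.187581
T_max/T_min = cosh(S/(2a)) = 2.437606

a=23.781 sag=34.188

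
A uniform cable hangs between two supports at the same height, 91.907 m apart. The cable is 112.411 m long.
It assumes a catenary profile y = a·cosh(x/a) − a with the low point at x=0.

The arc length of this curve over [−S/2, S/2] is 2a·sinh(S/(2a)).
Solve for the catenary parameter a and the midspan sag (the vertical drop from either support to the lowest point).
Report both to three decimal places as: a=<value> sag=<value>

seed: a₀ = √(S³/(24(L−S))) = √(91.907³/(24·20.504)) = 39.718969
iter 1: u=1.156966  f(a)=+1.417e+00  f'(a)=-1.177e+00  a ← 39.718969 − (+1.417e+00/-1.177e+00) = 40.922322
iter 2: u=1.122945  f(a)=+6.694e-02  f'(a)=-1.069e+00  a ← 40.922322 − (+6.694e-02/-1.069e+00) = 40.984967
iter 3: u=1.121228  f(a)=+1.658e-04  f'(a)=-1.063e+00  a ← 40.984967 − (+1.658e-04/-1.063e+00) = 40.985123
iter 4: u=1.121224  f(a)=+1.023e-09  f'(a)=-1.063e+00  a ← 40.985123 − (+1.023e-09/-1.063e+00) = 40.985123
iter 5: u=1.121224  f(a)=+0.000e+00  f'(a)=-1.063e+00  a ← 40.985123 − (+0.000e+00/-1.063e+00) = 40.985123
converged: |Δa| < 1e-12 after 5 iterations
sag = a·(cosh(S/(2a)) − 1) = 40.985123·(cosh(1.121224) − 1) = 28.576638
T_max/T_min = cosh(S/(2a)) = 1.697244

a=40.985 sag=28.577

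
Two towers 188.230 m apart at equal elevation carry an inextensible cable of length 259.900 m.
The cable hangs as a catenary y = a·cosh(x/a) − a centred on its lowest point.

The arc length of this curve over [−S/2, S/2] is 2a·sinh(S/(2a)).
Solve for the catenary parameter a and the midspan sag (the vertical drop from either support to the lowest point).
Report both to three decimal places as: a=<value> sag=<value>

a=65.551 sag=79.996

seed: a₀ = √(S³/(24(L−S))) = √(188.230³/(24·71.670)) = 62.267143
iter 1: u=1.511471  f(a)=+8.646e+00  f'(a)=-2.873e+00  a ← 62.267143 − (+8.646e+00/-2.873e+00) = 65.277000
iter 2: u=1.441779  f(a)=+6.665e-01  f'(a)=-2.445e+00  a ← 65.277000 − (+6.665e-01/-2.445e+00) = 65.549532
iter 3: u=1.435784  f(a)=+4.691e-03  f'(a)=-2.411e+00  a ← 65.549532 − (+4.691e-03/-2.411e+00) = 65.551477
iter 4: u=1.435742  f(a)=+2.359e-07  f'(a)=-2.411e+00  a ← 65.551477 − (+2.359e-07/-2.411e+00) = 65.551478
iter 5: u=1.435742  f(a)=-5.684e-14  f'(a)=-2.411e+00  a ← 65.551478 − (-5.684e-14/-2.411e+00) = 65.551478
converged: |Δa| < 1e-12 after 5 iterations
sag = a·(cosh(S/(2a)) − 1) = 65.551478·(cosh(1.435742) − 1) = 79.995761
T_max/T_min = cosh(S/(2a)) = 2.220350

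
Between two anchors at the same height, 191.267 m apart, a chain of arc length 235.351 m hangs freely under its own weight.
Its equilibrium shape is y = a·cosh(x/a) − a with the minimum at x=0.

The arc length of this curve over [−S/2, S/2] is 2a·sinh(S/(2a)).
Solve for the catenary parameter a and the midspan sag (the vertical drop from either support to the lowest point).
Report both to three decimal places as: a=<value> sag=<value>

a=83.997 sag=60.582

seed: a₀ = √(S³/(24(L−S))) = √(191.267³/(24·44.084)) = 81.323105
iter 1: u=1.175970  f(a)=+3.151e+00  f'(a)=-1.242e+00  a ← 81.323105 − (+3.151e+00/-1.242e+00) = 83.860371
iter 2: u=1.140390  f(a)=+1.535e-01  f'(a)=-1.123e+00  a ← 83.860371 − (+1.535e-01/-1.123e+00) = 83.996969
iter 3: u=1.138535  f(a)=+4.053e-04  f'(a)=-1.117e+00  a ← 83.996969 − (+4.053e-04/-1.117e+00) = 83.997332
iter 4: u=1.138530  f(a)=+2.844e-09  f'(a)=-1.117e+00  a ← 83.997332 − (+2.844e-09/-1.117e+00) = 83.997332
iter 5: u=1.138530  f(a)=+0.000e+00  f'(a)=-1.117e+00  a ← 83.997332 − (+0.000e+00/-1.117e+00) = 83.997332
converged: |Δa| < 1e-12 after 5 iterations
sag = a·(cosh(S/(2a)) − 1) = 83.997332·(cosh(1.138530) − 1) = 60.581626
T_max/T_min = cosh(S/(2a)) = 1.721233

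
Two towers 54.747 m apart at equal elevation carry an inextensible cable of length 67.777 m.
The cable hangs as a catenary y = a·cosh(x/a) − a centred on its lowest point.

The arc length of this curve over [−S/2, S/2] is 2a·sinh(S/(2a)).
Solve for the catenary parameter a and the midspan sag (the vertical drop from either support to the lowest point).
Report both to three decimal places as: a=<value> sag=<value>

a=23.683 sag=17.661

seed: a₀ = √(S³/(24(L−S))) = √(54.747³/(24·13.030)) = 22.906707
iter 1: u=1.194999  f(a)=+9.626e-01  f'(a)=-1.309e+00  a ← 22.906707 − (+9.626e-01/-1.309e+00) = 23.642307
iter 2: u=1.157818  f(a)=+4.831e-02  f'(a)=-1.180e+00  a ← 23.642307 − (+4.831e-02/-1.180e+00) = 23.683242
iter 3: u=1.155817  f(a)=+1.359e-04  f'(a)=-1.174e+00  a ← 23.683242 − (+1.359e-04/-1.174e+00) = 23.683358
iter 4: u=1.155812  f(a)=+1.083e-09  f'(a)=-1.174e+00  a ← 23.683358 − (+1.083e-09/-1.174e+00) = 23.683358
iter 5: u=1.155812  f(a)=-1.421e-14  f'(a)=-1.174e+00  a ← 23.683358 − (-1.421e-14/-1.174e+00) = 23.683358
converged: |Δa| < 1e-12 after 5 iterations
sag = a·(cosh(S/(2a)) − 1) = 23.683358·(cosh(1.155812) − 1) = 17.660709
T_max/T_min = cosh(S/(2a)) = 1.745701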